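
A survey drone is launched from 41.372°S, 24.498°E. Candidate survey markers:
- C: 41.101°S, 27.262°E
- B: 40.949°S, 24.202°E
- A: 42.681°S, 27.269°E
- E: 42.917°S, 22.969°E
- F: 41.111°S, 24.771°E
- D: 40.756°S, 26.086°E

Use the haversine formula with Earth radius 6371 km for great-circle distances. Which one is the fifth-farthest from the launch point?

B

Distances from the launch point (41.372°S, 24.498°E):
A: 271.2 km
C: 233.1 km
E: 213.1 km
D: 149.7 km
B: 53.2 km
F: 36.9 km
The fifth-farthest is B at 53.2 km.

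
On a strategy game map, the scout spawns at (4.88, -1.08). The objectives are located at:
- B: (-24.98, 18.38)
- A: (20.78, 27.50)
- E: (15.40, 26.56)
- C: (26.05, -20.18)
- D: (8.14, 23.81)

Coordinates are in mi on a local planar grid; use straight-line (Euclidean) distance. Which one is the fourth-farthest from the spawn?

Distance to each, sorted:
B: 35.6 mi
A: 32.7 mi
E: 29.6 mi
C: 28.5 mi
D: 25.1 mi
The fourth-farthest is C at 28.5 mi.

C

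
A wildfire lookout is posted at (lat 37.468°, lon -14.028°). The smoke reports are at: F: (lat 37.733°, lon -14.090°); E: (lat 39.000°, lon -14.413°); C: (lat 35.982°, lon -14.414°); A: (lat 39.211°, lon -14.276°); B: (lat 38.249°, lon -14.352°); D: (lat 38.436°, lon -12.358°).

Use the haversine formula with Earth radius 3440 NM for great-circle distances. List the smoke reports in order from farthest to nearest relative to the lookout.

Distances from the lookout:
A (lat 39.211°, lon -14.276°): 105.3 NM
D (lat 38.436°, lon -12.358°): 98.1 NM
E (lat 39.000°, lon -14.413°): 93.8 NM
C (lat 35.982°, lon -14.414°): 91.1 NM
B (lat 38.249°, lon -14.352°): 49.3 NM
F (lat 37.733°, lon -14.090°): 16.2 NM

A, D, E, C, B, F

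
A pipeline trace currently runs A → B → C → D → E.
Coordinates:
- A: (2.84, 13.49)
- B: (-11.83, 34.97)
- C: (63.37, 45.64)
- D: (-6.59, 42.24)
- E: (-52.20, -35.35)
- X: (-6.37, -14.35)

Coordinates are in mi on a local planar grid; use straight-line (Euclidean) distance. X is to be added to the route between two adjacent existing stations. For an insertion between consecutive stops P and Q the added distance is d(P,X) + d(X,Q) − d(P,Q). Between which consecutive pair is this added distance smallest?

Added distance for inserting X between each consecutive pair:
A–B: 52.9 mi
B–C: 65.7 mi
C–D: 78.5 mi
D–E: 17.0 mi
Smallest added distance is 17.0 mi, inserting between D and E.

between D and E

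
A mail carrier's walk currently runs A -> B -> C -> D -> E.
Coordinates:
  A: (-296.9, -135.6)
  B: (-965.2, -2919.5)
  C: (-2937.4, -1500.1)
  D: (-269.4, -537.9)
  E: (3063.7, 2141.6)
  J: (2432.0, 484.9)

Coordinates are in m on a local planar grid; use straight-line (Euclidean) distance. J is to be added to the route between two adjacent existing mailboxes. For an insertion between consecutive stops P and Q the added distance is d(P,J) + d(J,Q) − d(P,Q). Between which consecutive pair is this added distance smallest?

Added distance for inserting J between each consecutive pair:
A–B: 4745.0 m
B–C: 8104.2 m
C–D: 5776.9 m
D–E: 385.0 m
Smallest added distance is 385.0 m, inserting between D and E.

between D and E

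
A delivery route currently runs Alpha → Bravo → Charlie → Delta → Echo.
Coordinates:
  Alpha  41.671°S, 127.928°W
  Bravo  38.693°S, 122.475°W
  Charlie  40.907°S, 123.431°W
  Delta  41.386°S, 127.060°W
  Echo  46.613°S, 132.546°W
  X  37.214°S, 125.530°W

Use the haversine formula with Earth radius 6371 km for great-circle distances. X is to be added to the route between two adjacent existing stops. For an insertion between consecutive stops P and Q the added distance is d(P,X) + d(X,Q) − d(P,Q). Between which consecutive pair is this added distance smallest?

Added distance for inserting X between each consecutive pair:
Alpha–Bravo: 281.7 km
Bravo–Charlie: 503.7 km
Charlie–Delta: 622.5 km
Delta–Echo: 948.7 km
Smallest added distance is 281.7 km, inserting between Alpha and Bravo.

between Alpha and Bravo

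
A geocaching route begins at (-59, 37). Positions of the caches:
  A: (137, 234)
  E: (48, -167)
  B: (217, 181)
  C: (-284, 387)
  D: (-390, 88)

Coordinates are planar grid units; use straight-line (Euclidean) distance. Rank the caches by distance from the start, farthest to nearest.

C, D, B, A, E

Distance from the start at (-59, 37) to each:
C (-284, 387): 416.1
D (-390, 88): 334.9
B (217, 181): 311.3
A (137, 234): 277.9
E (48, -167): 230.4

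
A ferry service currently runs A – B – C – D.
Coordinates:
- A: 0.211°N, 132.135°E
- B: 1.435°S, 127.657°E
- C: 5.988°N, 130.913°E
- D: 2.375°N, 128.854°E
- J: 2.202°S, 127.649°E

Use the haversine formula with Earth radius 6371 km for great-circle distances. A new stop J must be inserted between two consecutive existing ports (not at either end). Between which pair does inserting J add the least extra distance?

between A and B

Added distance for inserting J between each consecutive pair:
A–B: 121.1 km
B–C: 164.4 km
C–D: 1044.3 km
Smallest added distance is 121.1 km, inserting between A and B.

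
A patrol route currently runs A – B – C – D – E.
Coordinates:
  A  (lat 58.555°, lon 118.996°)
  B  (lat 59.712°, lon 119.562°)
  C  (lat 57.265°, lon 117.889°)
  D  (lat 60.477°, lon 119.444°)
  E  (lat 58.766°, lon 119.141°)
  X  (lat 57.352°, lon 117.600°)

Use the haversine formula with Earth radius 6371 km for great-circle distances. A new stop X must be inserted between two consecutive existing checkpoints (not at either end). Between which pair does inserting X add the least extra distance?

between C and D

Added distance for inserting X between each consecutive pair:
A–B: 310.5 km
B–C: 17.0 km
C–D: 14.9 km
D–E: 353.7 km
Smallest added distance is 14.9 km, inserting between C and D.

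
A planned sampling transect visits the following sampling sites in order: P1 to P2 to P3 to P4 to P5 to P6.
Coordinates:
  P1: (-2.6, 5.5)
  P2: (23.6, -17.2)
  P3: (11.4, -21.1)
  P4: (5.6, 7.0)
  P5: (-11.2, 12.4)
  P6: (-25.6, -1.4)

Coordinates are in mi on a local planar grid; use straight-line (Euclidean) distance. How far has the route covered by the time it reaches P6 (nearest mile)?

Leg distances:
P1→P2: 34.7 mi  (cumulative 34.7 mi)
P2→P3: 12.8 mi  (cumulative 47.5 mi)
P3→P4: 28.7 mi  (cumulative 76.2 mi)
P4→P5: 17.6 mi  (cumulative 93.8 mi)
P5→P6: 19.9 mi  (cumulative 113.8 mi)
Cumulative distance at P6 ≈ 114 mi.

114 mi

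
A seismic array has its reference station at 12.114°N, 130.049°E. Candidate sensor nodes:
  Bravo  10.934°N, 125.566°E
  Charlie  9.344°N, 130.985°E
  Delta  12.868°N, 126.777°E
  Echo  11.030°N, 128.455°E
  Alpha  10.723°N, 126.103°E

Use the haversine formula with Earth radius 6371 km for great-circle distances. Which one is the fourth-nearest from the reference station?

Alpha

Distances from the reference station (12.114°N, 130.049°E):
Echo: 211.4 km
Charlie: 324.5 km
Delta: 365.0 km
Alpha: 457.0 km
Bravo: 505.7 km
The fourth-nearest is Alpha at 457.0 km.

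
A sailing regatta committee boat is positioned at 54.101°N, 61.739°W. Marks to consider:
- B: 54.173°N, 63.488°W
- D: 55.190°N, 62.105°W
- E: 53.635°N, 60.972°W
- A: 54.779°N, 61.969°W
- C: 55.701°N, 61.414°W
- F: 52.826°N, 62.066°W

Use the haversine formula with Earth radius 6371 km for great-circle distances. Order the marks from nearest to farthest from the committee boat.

Distance from the committee boat at 54.101°N, 61.739°W to each:
E 53.635°N, 60.972°W: 72.2 km
A 54.779°N, 61.969°W: 76.8 km
B 54.173°N, 63.488°W: 114.2 km
D 55.190°N, 62.105°W: 123.4 km
F 52.826°N, 62.066°W: 143.4 km
C 55.701°N, 61.414°W: 179.1 km

E, A, B, D, F, C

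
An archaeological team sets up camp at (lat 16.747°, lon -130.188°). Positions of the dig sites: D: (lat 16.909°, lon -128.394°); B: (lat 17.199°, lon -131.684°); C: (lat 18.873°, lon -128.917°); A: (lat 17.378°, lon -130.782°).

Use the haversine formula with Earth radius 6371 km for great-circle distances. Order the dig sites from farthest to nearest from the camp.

C, D, B, A

Computing each great-circle distance from (lat 16.747°, lon -130.188°):
C (lat 18.873°, lon -128.917°): 272.0 km
D (lat 16.909°, lon -128.394°): 191.8 km
B (lat 17.199°, lon -131.684°): 166.9 km
A (lat 17.378°, lon -130.782°): 94.4 km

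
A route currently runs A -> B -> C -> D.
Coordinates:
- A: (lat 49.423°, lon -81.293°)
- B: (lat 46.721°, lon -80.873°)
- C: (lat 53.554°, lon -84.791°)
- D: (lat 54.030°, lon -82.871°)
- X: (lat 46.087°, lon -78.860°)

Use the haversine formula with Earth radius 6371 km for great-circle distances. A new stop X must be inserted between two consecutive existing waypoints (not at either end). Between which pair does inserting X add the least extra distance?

between A and B

Added distance for inserting X between each consecutive pair:
A–B: 280.7 km
B–C: 292.7 km
C–D: 1723.5 km
Smallest added distance is 280.7 km, inserting between A and B.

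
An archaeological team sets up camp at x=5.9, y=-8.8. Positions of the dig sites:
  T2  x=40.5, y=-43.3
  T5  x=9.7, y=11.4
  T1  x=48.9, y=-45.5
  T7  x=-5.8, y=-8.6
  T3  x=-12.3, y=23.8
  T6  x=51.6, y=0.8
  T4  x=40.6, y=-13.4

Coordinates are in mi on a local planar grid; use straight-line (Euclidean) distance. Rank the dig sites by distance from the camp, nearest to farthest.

Computing each straight-line distance from x=5.9, y=-8.8:
T7 x=-5.8, y=-8.6: 11.7 mi
T5 x=9.7, y=11.4: 20.6 mi
T4 x=40.6, y=-13.4: 35.0 mi
T3 x=-12.3, y=23.8: 37.3 mi
T6 x=51.6, y=0.8: 46.7 mi
T2 x=40.5, y=-43.3: 48.9 mi
T1 x=48.9, y=-45.5: 56.5 mi

T7, T5, T4, T3, T6, T2, T1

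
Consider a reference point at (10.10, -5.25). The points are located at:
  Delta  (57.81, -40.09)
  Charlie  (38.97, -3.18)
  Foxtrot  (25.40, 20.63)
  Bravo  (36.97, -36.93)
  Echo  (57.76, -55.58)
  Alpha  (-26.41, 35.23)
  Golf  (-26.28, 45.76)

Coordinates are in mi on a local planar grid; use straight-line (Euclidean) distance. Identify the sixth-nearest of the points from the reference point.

Distances from the reference point ((10.10, -5.25)):
Charlie: 28.9 mi
Foxtrot: 30.1 mi
Bravo: 41.5 mi
Alpha: 54.5 mi
Delta: 59.1 mi
Golf: 62.7 mi
Echo: 69.3 mi
The sixth-nearest is Golf at 62.7 mi.

Golf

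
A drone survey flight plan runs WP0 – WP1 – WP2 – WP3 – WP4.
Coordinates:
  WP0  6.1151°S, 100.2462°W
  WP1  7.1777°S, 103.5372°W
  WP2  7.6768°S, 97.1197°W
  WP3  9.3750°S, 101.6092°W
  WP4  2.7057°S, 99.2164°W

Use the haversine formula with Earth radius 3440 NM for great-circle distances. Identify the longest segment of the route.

WP3–WP4

Leg distances:
WP0→WP1: 206.4 NM
WP1→WP2: 383.2 NM
WP2→WP3: 285.4 NM
WP3→WP4: 425.1 NM
The longest leg is WP3–WP4 at 425.1 NM.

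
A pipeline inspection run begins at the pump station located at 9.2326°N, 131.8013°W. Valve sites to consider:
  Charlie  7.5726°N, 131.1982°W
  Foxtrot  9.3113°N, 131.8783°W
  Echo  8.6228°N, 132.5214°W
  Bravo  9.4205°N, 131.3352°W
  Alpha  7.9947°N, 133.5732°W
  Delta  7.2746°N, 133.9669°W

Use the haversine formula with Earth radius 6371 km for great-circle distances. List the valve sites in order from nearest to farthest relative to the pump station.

Distance from the pump station at 9.2326°N, 131.8013°W to each:
Foxtrot 9.3113°N, 131.8783°W: 12.2 km
Bravo 9.4205°N, 131.3352°W: 55.2 km
Echo 8.6228°N, 132.5214°W: 104.2 km
Charlie 7.5726°N, 131.1982°W: 196.1 km
Alpha 7.9947°N, 133.5732°W: 238.5 km
Delta 7.2746°N, 133.9669°W: 322.8 km

Foxtrot, Bravo, Echo, Charlie, Alpha, Delta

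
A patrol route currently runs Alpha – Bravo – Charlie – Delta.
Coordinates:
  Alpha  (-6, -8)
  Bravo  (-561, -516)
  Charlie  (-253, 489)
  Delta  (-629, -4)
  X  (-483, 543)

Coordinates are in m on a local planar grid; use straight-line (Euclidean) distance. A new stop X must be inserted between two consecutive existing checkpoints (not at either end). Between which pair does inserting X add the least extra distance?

Added distance for inserting X between each consecutive pair:
Alpha–Bravo: 1038.3 m
Bravo–Charlie: 247.0 m
Charlie–Delta: 182.4 m
Smallest added distance is 182.4 m, inserting between Charlie and Delta.

between Charlie and Delta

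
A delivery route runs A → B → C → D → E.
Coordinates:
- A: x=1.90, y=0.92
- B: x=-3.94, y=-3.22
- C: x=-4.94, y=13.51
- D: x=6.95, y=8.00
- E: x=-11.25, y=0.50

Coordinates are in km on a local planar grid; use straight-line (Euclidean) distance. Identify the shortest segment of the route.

Leg distances:
A→B: 7.2 km
B→C: 16.8 km
C→D: 13.1 km
D→E: 19.7 km
The shortest leg is A–B at 7.2 km.

A–B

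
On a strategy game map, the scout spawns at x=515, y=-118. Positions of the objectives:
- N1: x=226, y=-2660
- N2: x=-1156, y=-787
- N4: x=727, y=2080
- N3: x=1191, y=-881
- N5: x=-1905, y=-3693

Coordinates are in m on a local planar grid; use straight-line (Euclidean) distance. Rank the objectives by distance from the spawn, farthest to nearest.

N5, N1, N4, N2, N3

Distances from the spawn:
N5 x=-1905, y=-3693: 4317.1 m
N1 x=226, y=-2660: 2558.4 m
N4 x=727, y=2080: 2208.2 m
N2 x=-1156, y=-787: 1799.9 m
N3 x=1191, y=-881: 1019.4 m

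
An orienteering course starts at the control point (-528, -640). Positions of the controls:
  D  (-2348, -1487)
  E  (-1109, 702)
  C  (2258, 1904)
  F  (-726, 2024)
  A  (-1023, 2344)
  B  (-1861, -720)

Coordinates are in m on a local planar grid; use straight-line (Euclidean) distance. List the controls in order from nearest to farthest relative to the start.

B, E, D, F, A, C

Distance from the start at (-528, -640) to each:
B (-1861, -720): 1335.4 m
E (-1109, 702): 1462.4 m
D (-2348, -1487): 2007.4 m
F (-726, 2024): 2671.3 m
A (-1023, 2344): 3024.8 m
C (2258, 1904): 3772.8 m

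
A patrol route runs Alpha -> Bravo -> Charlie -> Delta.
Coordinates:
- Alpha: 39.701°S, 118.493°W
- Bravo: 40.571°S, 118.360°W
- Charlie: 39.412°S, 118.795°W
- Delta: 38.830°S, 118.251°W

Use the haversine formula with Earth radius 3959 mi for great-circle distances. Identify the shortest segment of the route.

Leg distances:
Alpha→Bravo: 60.5 mi
Bravo→Charlie: 83.3 mi
Charlie→Delta: 49.7 mi
The shortest leg is Charlie–Delta at 49.7 mi.

Charlie–Delta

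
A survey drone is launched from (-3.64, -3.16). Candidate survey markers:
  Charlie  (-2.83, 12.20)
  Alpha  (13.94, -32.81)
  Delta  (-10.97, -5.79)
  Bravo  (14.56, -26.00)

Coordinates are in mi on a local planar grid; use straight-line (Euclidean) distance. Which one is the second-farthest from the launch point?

Bravo

Distances from the launch point ((-3.64, -3.16)):
Alpha: 34.5 mi
Bravo: 29.2 mi
Charlie: 15.4 mi
Delta: 7.8 mi
The second-farthest is Bravo at 29.2 mi.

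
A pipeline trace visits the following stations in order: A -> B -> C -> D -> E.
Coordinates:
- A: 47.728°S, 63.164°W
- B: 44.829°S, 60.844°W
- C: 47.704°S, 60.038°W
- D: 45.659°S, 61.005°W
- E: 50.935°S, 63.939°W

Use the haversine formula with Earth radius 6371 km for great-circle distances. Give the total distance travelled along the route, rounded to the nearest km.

Leg distances:
A→B: 368.3 km  (cumulative 368.3 km)
B→C: 325.6 km  (cumulative 694.0 km)
C→D: 239.1 km  (cumulative 933.0 km)
D→E: 625.4 km  (cumulative 1558.4 km)
Total route length ≈ 1558 km.

1558 km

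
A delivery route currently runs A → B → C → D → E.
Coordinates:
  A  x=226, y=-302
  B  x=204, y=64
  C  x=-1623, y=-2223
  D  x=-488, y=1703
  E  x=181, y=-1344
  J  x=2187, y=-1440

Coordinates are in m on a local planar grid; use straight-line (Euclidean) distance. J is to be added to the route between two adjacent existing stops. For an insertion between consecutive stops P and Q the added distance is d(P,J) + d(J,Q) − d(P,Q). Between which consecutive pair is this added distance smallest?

between D and E

Added distance for inserting J between each consecutive pair:
A–B: 4389.5 m
B–C: 3451.3 m
C–D: 3930.1 m
D–E: 3016.0 m
Smallest added distance is 3016.0 m, inserting between D and E.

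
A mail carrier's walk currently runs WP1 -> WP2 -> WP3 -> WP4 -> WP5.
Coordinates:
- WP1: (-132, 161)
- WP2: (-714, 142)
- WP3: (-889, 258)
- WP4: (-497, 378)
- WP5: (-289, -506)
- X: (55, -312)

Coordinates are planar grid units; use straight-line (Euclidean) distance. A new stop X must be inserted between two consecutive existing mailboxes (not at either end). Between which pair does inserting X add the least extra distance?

between WP4 and WP5

Added distance for inserting X between each consecutive pair:
WP1–WP2: 819.3
WP2–WP3: 1785.8
WP3–WP4: 1576.4
WP4–WP5: 370.4
Smallest added distance is 370.4, inserting between WP4 and WP5.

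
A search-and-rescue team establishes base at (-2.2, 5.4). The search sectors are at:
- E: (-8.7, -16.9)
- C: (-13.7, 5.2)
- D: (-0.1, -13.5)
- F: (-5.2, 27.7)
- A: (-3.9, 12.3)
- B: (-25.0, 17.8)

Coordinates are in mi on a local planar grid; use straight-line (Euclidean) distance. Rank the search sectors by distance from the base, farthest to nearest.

B, E, F, D, C, A

Distance from the base at (-2.2, 5.4) to each:
B (-25.0, 17.8): 26.0 mi
E (-8.7, -16.9): 23.2 mi
F (-5.2, 27.7): 22.5 mi
D (-0.1, -13.5): 19.0 mi
C (-13.7, 5.2): 11.5 mi
A (-3.9, 12.3): 7.1 mi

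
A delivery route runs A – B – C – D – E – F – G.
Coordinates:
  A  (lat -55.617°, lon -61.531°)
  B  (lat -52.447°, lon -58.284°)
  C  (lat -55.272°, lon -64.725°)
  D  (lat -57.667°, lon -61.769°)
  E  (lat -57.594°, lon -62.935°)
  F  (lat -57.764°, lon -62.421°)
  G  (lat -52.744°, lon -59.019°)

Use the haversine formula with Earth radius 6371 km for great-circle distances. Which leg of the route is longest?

F–G

Leg distances:
A→B: 411.3 km
B→C: 526.1 km
C→D: 322.2 km
D→E: 69.9 km
E→F: 35.9 km
F→G: 598.2 km
The longest leg is F–G at 598.2 km.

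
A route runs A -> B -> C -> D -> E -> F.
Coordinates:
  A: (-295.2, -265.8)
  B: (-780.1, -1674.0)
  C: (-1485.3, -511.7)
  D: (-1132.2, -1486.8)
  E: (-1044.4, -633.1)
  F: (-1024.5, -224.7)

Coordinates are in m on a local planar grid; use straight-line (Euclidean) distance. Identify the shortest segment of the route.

E–F

Leg distances:
A→B: 1489.3 m
B→C: 1359.5 m
C→D: 1037.1 m
D→E: 858.2 m
E→F: 408.9 m
The shortest leg is E–F at 408.9 m.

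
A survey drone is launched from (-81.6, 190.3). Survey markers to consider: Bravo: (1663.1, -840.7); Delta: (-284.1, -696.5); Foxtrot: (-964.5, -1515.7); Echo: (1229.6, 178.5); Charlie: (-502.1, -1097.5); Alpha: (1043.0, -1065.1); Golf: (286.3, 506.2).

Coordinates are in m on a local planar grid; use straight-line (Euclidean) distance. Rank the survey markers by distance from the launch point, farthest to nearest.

Distances from the launch point:
Bravo (1663.1, -840.7): 2026.6 m
Foxtrot (-964.5, -1515.7): 1920.9 m
Alpha (1043.0, -1065.1): 1685.5 m
Charlie (-502.1, -1097.5): 1354.7 m
Echo (1229.6, 178.5): 1311.3 m
Delta (-284.1, -696.5): 909.6 m
Golf (286.3, 506.2): 484.9 m

Bravo, Foxtrot, Alpha, Charlie, Echo, Delta, Golf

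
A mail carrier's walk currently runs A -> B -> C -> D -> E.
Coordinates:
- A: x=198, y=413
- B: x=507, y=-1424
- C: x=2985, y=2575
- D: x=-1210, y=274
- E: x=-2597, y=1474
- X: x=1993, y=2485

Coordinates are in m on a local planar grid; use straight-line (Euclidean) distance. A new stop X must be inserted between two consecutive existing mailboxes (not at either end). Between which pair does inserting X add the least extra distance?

Added distance for inserting X between each consecutive pair:
A–B: 5060.5 m
B–C: 473.5 m
C–D: 103.5 m
D–E: 6758.0 m
Smallest added distance is 103.5 m, inserting between C and D.

between C and D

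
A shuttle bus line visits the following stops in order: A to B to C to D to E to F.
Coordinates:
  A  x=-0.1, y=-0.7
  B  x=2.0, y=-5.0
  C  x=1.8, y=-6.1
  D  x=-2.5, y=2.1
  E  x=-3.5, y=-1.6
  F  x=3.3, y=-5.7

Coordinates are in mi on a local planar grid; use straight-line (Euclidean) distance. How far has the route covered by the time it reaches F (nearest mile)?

27 mi

Leg distances:
A→B: 4.8 mi  (cumulative 4.8 mi)
B→C: 1.1 mi  (cumulative 5.9 mi)
C→D: 9.3 mi  (cumulative 15.2 mi)
D→E: 3.8 mi  (cumulative 19.0 mi)
E→F: 7.9 mi  (cumulative 26.9 mi)
Cumulative distance at F ≈ 27 mi.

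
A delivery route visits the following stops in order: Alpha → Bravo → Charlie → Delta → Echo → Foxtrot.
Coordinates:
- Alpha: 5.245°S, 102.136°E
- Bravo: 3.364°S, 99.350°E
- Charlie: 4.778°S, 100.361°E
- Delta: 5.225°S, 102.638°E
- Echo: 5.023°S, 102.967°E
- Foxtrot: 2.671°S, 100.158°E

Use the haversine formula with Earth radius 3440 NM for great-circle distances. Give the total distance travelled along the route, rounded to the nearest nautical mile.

687 NM

Leg distances:
Alpha→Bravo: 201.4 NM  (cumulative 201.4 NM)
Bravo→Charlie: 104.3 NM  (cumulative 305.7 NM)
Charlie→Delta: 138.8 NM  (cumulative 444.5 NM)
Delta→Echo: 23.1 NM  (cumulative 467.6 NM)
Echo→Foxtrot: 219.7 NM  (cumulative 687.3 NM)
Total route length ≈ 687 NM.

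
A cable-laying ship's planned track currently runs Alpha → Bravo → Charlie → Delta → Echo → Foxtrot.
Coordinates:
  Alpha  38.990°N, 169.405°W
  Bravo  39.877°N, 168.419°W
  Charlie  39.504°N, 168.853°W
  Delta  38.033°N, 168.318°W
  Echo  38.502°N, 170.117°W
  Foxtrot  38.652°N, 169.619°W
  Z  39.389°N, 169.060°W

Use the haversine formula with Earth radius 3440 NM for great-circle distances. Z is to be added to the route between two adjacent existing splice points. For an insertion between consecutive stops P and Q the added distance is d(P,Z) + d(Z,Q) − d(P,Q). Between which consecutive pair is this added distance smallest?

Added distance for inserting Z between each consecutive pair:
Alpha–Bravo: 0.3 NM
Bravo–Charlie: 23.4 NM
Charlie–Delta: 8.5 NM
Delta–Echo: 71.8 NM
Echo–Foxtrot: 98.9 NM
Smallest added distance is 0.3 NM, inserting between Alpha and Bravo.

between Alpha and Bravo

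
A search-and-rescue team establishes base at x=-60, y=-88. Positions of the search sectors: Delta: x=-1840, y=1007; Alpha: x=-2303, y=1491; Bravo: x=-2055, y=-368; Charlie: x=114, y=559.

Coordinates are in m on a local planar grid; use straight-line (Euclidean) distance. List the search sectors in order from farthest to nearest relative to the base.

Alpha, Delta, Bravo, Charlie

Computing each straight-line distance from x=-60, y=-88:
Alpha x=-2303, y=1491: 2743.0 m
Delta x=-1840, y=1007: 2089.8 m
Bravo x=-2055, y=-368: 2014.6 m
Charlie x=114, y=559: 670.0 m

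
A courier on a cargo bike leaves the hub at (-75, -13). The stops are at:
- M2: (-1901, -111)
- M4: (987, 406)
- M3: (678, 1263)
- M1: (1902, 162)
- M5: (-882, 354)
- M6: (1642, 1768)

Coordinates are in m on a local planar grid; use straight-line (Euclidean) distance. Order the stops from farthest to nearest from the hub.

M6, M1, M2, M3, M4, M5

Computing each straight-line distance from (-75, -13):
M6 (1642, 1768): 2473.9 m
M1 (1902, 162): 1984.7 m
M2 (-1901, -111): 1828.6 m
M3 (678, 1263): 1481.6 m
M4 (987, 406): 1141.7 m
M5 (-882, 354): 886.5 m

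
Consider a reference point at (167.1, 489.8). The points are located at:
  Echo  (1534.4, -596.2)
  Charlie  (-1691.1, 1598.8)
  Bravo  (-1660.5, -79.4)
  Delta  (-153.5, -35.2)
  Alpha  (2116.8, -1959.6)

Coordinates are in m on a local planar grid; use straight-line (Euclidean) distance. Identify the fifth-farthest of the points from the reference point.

Delta

Distances from the reference point ((167.1, 489.8)):
Alpha: 3130.6 m
Charlie: 2164.0 m
Bravo: 1914.2 m
Echo: 1746.1 m
Delta: 615.1 m
The fifth-farthest is Delta at 615.1 m.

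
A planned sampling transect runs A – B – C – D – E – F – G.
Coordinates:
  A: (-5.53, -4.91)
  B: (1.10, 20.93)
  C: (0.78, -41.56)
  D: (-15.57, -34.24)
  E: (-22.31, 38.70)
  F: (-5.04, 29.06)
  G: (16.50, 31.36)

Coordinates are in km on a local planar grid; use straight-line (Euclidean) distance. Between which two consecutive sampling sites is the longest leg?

Leg distances:
A→B: 26.7 km
B→C: 62.5 km
C→D: 17.9 km
D→E: 73.3 km
E→F: 19.8 km
F→G: 21.7 km
The longest leg is D–E at 73.3 km.

D–E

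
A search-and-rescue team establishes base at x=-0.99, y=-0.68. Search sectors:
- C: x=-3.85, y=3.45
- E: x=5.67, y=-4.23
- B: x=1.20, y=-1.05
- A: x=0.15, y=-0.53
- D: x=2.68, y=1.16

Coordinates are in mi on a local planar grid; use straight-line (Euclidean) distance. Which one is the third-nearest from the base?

Distances from the base (x=-0.99, y=-0.68):
A: 1.1 mi
B: 2.2 mi
D: 4.1 mi
C: 5.0 mi
E: 7.5 mi
The third-nearest is D at 4.1 mi.

D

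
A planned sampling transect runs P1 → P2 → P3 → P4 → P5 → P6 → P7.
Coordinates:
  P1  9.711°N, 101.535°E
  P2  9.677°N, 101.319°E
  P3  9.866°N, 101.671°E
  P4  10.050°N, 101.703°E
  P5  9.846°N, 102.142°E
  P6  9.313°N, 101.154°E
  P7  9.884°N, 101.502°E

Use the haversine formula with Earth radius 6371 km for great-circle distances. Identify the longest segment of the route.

P5–P6

Leg distances:
P1→P2: 24.0 km
P2→P3: 43.9 km
P3→P4: 20.8 km
P4→P5: 53.2 km
P5→P6: 123.5 km
P6→P7: 74.1 km
The longest leg is P5–P6 at 123.5 km.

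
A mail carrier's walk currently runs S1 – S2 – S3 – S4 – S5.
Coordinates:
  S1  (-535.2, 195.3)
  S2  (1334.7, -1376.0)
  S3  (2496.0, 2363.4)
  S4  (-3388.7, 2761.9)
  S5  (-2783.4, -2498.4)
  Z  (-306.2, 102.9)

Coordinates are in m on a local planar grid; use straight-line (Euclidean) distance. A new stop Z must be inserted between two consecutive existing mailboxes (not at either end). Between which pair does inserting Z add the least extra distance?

Added distance for inserting Z between each consecutive pair:
S1–S2: 13.5 m
S2–S3: 1893.7 m
S3–S4: 1773.0 m
S4–S5: 2368.0 m
Smallest added distance is 13.5 m, inserting between S1 and S2.

between S1 and S2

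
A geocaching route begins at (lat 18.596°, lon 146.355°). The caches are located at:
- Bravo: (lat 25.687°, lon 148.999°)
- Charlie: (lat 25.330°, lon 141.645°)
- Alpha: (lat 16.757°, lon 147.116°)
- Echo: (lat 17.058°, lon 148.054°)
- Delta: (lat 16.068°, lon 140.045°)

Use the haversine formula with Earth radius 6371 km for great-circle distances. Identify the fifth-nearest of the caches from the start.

Distances from the start ((lat 18.596°, lon 146.355°)):
Alpha: 219.8 km
Echo: 248.2 km
Delta: 726.3 km
Bravo: 834.1 km
Charlie: 892.3 km
The fifth-nearest is Charlie at 892.3 km.

Charlie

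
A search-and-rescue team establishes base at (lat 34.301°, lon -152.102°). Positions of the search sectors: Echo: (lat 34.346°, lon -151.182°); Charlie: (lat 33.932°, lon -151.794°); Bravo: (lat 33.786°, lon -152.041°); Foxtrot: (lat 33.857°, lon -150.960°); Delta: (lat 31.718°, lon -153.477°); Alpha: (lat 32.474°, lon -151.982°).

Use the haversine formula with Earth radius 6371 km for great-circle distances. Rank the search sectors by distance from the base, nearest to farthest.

Distance from the base at (lat 34.301°, lon -152.102°) to each:
Charlie (lat 33.932°, lon -151.794°): 49.9 km
Bravo (lat 33.786°, lon -152.041°): 57.5 km
Echo (lat 34.346°, lon -151.182°): 84.6 km
Foxtrot (lat 33.857°, lon -150.960°): 116.2 km
Alpha (lat 32.474°, lon -151.982°): 203.5 km
Delta (lat 31.718°, lon -153.477°): 314.5 km

Charlie, Bravo, Echo, Foxtrot, Alpha, Delta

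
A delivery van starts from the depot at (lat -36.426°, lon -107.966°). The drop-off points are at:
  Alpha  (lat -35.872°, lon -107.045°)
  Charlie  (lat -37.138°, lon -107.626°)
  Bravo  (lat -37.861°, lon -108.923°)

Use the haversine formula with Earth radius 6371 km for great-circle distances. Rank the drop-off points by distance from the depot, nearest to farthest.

Distance from the depot at (lat -36.426°, lon -107.966°) to each:
Charlie (lat -37.138°, lon -107.626°): 84.8 km
Alpha (lat -35.872°, lon -107.045°): 103.1 km
Bravo (lat -37.861°, lon -108.923°): 180.7 km

Charlie, Alpha, Bravo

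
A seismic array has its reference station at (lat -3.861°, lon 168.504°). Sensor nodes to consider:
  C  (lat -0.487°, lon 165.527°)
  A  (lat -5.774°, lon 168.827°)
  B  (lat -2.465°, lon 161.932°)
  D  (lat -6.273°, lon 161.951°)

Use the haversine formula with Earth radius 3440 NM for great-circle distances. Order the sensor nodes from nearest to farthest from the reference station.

A, C, B, D

Computing each great-circle distance from (lat -3.861°, lon 168.504°):
A (lat -5.774°, lon 168.827°): 116.5 NM
C (lat -0.487°, lon 165.527°): 270.1 NM
B (lat -2.465°, lon 161.932°): 402.8 NM
D (lat -6.273°, lon 161.951°): 417.8 NM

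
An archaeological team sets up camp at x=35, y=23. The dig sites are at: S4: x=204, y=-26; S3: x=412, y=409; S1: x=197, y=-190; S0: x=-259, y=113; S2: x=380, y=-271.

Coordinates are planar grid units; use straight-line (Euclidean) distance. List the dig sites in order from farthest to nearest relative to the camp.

Distances from the camp:
S3 x=412, y=409: 539.6
S2 x=380, y=-271: 453.3
S0 x=-259, y=113: 307.5
S1 x=197, y=-190: 267.6
S4 x=204, y=-26: 176.0

S3, S2, S0, S1, S4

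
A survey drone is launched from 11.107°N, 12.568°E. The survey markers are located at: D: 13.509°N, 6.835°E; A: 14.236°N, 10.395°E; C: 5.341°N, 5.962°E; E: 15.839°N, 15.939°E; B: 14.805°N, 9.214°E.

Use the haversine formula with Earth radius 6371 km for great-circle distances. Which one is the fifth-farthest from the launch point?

A

Distances from the launch point (11.107°N, 12.568°E):
C: 969.1 km
D: 677.6 km
E: 640.0 km
B: 548.8 km
A: 420.3 km
The fifth-farthest is A at 420.3 km.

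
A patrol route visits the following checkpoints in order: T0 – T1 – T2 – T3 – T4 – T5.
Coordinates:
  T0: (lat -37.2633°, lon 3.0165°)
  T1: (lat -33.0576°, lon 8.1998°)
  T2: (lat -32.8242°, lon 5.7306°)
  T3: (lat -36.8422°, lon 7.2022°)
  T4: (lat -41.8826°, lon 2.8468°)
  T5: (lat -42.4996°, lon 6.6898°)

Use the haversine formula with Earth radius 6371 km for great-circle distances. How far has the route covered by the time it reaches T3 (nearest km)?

1362 km

Leg distances:
T0→T1: 663.6 km  (cumulative 663.6 km)
T1→T2: 231.9 km  (cumulative 895.5 km)
T2→T3: 466.5 km  (cumulative 1362.0 km)
Cumulative distance at T3 ≈ 1362 km.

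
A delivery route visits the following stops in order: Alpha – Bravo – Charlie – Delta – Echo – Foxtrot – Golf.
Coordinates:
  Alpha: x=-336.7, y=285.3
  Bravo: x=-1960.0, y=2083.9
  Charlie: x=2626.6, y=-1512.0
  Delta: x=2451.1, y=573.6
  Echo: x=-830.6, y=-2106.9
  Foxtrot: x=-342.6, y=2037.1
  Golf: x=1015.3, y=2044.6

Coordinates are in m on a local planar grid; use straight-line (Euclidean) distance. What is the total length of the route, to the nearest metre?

Leg distances:
Alpha→Bravo: 2422.8 m  (cumulative 2422.8 m)
Bravo→Charlie: 5828.2 m  (cumulative 8251.0 m)
Charlie→Delta: 2093.0 m  (cumulative 10343.9 m)
Delta→Echo: 4237.3 m  (cumulative 14581.2 m)
Echo→Foxtrot: 4172.6 m  (cumulative 18753.9 m)
Foxtrot→Golf: 1357.9 m  (cumulative 20111.8 m)
Total route length ≈ 20112 m.

20112 m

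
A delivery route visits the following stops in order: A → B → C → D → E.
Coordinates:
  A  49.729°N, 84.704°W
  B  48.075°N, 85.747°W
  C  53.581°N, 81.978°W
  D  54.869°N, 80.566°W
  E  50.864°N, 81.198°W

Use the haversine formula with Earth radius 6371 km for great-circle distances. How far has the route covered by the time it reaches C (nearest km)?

Leg distances:
A→B: 199.1 km  (cumulative 199.1 km)
B→C: 666.8 km  (cumulative 865.9 km)
Cumulative distance at C ≈ 866 km.

866 km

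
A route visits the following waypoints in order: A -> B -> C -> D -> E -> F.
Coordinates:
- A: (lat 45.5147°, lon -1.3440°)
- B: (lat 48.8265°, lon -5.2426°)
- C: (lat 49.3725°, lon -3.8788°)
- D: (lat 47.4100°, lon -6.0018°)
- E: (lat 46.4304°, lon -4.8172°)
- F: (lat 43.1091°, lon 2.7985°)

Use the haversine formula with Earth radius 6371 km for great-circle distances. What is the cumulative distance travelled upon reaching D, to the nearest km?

857 km

Leg distances:
A→B: 471.5 km  (cumulative 471.5 km)
B→C: 116.4 km  (cumulative 587.9 km)
C→D: 268.7 km  (cumulative 856.6 km)
Cumulative distance at D ≈ 857 km.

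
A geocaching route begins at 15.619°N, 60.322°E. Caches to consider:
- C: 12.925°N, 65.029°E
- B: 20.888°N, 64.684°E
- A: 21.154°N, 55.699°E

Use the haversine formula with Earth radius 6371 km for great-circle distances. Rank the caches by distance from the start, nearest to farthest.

Computing each great-circle distance from 15.619°N, 60.322°E:
C 12.925°N, 65.029°E: 589.0 km
B 20.888°N, 64.684°E: 745.1 km
A 21.154°N, 55.699°E: 785.2 km

C, B, A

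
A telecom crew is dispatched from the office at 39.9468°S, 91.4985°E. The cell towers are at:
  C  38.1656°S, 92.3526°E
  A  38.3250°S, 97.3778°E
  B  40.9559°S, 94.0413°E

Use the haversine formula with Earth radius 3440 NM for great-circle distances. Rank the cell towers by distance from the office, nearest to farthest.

C, B, A

Distances from the office:
C 38.1656°S, 92.3526°E: 114.1 NM
B 40.9559°S, 94.0413°E: 131.0 NM
A 38.3250°S, 97.3778°E: 290.5 NM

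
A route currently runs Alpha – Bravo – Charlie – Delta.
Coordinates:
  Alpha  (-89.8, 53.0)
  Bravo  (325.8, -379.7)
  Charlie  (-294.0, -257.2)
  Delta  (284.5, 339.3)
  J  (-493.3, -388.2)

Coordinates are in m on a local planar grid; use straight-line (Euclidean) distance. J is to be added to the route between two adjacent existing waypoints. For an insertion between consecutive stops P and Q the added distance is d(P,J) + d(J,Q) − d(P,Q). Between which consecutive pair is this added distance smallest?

Added distance for inserting J between each consecutive pair:
Alpha–Bravo: 817.1 m
Bravo–Charlie: 425.9 m
Charlie–Delta: 472.6 m
Smallest added distance is 425.9 m, inserting between Bravo and Charlie.

between Bravo and Charlie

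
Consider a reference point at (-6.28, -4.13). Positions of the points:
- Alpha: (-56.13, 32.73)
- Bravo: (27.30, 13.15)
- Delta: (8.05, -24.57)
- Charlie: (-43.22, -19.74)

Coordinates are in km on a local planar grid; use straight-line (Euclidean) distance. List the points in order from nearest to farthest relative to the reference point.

Delta, Bravo, Charlie, Alpha

Distance from the reference point at (-6.28, -4.13) to each:
Delta (8.05, -24.57): 25.0 km
Bravo (27.30, 13.15): 37.8 km
Charlie (-43.22, -19.74): 40.1 km
Alpha (-56.13, 32.73): 62.0 km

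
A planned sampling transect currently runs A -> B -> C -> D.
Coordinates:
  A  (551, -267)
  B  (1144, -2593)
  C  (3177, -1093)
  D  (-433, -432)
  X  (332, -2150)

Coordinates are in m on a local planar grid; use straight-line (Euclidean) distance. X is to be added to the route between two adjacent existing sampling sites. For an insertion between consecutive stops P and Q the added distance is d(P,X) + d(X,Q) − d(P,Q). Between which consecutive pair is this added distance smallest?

Added distance for inserting X between each consecutive pair:
A–B: 420.3 m
B–C: 1433.5 m
C–D: 1245.6 m
Smallest added distance is 420.3 m, inserting between A and B.

between A and B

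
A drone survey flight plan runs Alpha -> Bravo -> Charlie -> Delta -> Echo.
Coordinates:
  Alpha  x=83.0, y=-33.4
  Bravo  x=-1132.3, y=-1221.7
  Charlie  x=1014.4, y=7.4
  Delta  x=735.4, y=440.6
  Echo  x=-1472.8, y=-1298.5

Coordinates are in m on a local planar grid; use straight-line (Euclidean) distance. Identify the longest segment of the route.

Delta–Echo

Leg distances:
Alpha→Bravo: 1699.7 m
Bravo→Charlie: 2473.7 m
Charlie→Delta: 515.3 m
Delta→Echo: 2810.8 m
The longest leg is Delta–Echo at 2810.8 m.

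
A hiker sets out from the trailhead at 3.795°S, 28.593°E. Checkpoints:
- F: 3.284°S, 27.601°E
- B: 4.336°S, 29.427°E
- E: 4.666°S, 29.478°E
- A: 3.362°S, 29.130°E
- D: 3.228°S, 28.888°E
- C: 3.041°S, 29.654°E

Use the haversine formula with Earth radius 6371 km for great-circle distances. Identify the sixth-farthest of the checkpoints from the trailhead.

Distance to each, sorted:
C: 144.6 km
E: 137.9 km
F: 123.9 km
B: 110.3 km
A: 76.6 km
D: 71.0 km
The sixth-farthest is D at 71.0 km.

D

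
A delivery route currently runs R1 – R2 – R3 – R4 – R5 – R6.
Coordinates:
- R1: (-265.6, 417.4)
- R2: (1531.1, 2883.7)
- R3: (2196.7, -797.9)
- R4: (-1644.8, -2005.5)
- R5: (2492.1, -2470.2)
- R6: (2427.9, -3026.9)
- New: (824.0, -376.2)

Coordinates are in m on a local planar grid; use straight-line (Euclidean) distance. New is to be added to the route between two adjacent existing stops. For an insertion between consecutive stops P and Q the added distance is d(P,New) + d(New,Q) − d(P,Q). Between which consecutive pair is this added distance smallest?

between R3 and R4

Added distance for inserting New between each consecutive pair:
R1–R2: 1632.3 m
R2–R3: 1030.4 m
R3–R4: 367.1 m
R4–R5: 1472.3 m
R5–R6: 5215.0 m
Smallest added distance is 367.1 m, inserting between R3 and R4.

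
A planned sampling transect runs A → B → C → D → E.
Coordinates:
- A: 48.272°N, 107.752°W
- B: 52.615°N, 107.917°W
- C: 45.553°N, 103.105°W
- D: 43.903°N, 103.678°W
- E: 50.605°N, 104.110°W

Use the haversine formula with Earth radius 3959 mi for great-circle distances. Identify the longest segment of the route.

Leg distances:
A→B: 300.2 mi
B→C: 534.1 mi
C→D: 117.4 mi
D→E: 463.5 mi
The longest leg is B–C at 534.1 mi.

B–C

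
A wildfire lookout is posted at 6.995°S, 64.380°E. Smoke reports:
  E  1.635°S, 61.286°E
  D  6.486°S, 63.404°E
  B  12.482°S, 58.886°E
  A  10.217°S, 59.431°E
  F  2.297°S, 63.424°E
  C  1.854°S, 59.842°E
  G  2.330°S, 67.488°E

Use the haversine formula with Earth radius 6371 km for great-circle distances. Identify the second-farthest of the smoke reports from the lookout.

C

Distances from the lookout (6.995°S, 64.380°E):
B: 857.0 km
C: 761.4 km
E: 687.6 km
A: 651.4 km
G: 622.6 km
F: 533.0 km
D: 121.7 km
The second-farthest is C at 761.4 km.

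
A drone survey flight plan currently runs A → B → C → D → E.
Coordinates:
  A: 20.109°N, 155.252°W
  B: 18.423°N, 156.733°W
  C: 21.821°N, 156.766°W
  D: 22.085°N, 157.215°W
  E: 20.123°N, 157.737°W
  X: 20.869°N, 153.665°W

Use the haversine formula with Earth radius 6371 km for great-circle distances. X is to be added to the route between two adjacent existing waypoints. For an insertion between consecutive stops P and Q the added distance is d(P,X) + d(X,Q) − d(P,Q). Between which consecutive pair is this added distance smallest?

Added distance for inserting X between each consecutive pair:
A–B: 363.0 km
B–C: 381.2 km
C–D: 674.7 km
D–E: 598.8 km
Smallest added distance is 363.0 km, inserting between A and B.

between A and B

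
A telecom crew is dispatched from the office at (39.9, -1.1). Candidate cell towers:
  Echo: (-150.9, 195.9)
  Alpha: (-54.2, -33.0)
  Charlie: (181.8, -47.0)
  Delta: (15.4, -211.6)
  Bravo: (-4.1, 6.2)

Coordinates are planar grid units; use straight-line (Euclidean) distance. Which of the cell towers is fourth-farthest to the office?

Alpha

Distances from the office ((39.9, -1.1)):
Echo: 274.3
Delta: 211.9
Charlie: 149.1
Alpha: 99.4
Bravo: 44.6
The fourth-farthest is Alpha at 99.4.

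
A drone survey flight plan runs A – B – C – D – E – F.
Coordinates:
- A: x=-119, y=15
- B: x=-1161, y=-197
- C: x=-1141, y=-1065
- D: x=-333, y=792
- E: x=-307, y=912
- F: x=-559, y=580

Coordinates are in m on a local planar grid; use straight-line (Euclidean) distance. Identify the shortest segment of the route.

Leg distances:
A→B: 1063.3 m
B→C: 868.2 m
C→D: 2025.2 m
D→E: 122.8 m
E→F: 416.8 m
The shortest leg is D–E at 122.8 m.

D–E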